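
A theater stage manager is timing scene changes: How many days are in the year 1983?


Year: 1983
Check leap year rules:
Divisible by 4? No
1983 is not a leap year
Days: 365

365


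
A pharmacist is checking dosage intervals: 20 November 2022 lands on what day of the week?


Date: 2022-11-20
January 1, 2022 is a Saturday
Day of year: 324
Offset from Jan 1: 323 days
323 mod 7 = 1
Result: Sunday

Sunday


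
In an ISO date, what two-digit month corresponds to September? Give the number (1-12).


Calendar month order:
8. August
9. September <--
10. October
September is month number 9

9


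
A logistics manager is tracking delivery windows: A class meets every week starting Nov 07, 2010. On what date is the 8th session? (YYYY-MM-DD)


First occurrence: 2010-11-07 (occurrence 1)
Each occurrence is 7 days after the previous.
Occurrence 8 is 7 weeks after the first.
7 weeks = 49 days
2010-11-07 + 49 days = 2010-12-26

2010-12-26


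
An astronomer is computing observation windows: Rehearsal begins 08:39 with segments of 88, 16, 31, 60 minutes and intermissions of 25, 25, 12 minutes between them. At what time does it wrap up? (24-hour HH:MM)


Start: 08:39 = 519 min from midnight
  after task 1 (88 min): 10:07
  after break (25 min): 10:32
  after task 2 (16 min): 10:48
  after break (25 min): 11:13
  after task 3 (31 min): 11:44
  after break (12 min): 11:56
  after task 4 (60 min): 12:56
Total elapsed: 257 minutes
End time: 12:56

12:56


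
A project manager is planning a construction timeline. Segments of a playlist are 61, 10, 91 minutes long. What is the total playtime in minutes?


Durations: 61, 10, 91
Running sum: 61
+ 10 = 71
+ 91 = 162
Total duration: 162 minutes
That is 2 hours and 42 minutes

162


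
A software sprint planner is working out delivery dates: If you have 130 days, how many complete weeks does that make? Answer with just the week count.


Total days: 130
Days per week: 7
Division: 130 / 7 = 18 remainder 4
Complete weeks: 18
Remaining days: 4

18


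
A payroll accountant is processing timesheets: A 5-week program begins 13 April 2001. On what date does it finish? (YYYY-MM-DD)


Start: 2001-04-13
Weeks to add: 5
Convert to days: 5 x 7 = 35 days
Add 35 days to 2001-04-13
Result: 2001-05-18

2001-05-18


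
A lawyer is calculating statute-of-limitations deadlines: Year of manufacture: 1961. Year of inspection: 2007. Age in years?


Birth year: 1961
Current year: 2007
Age = current year - birth year
Age = 2007 - 1961 = 46

46


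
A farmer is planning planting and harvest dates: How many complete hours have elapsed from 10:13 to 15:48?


Start: 10:13
End: 15:48
Hour difference: 15 - 10 = 5 hours
Minute difference: 48 - 13 = 35 minutes
Total minutes: 335
Complete hours: 335 / 60 = 5 (remainder 35)

5


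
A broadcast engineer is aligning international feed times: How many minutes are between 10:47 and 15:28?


Start time: 10:47 = 647 minutes from midnight
End time: 15:28 = 928 minutes from midnight
Difference: 928 - 647 = 281 minutes
That is 4 hours and 41 minutes

281


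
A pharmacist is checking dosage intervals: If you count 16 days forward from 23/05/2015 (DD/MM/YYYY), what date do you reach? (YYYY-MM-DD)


Start: 2015-05-23
Adding 16 days
Days remaining in May: 8
After May: 8 days still to add
June 2015 has 30 days, need 8
Result: 2015-06-08

2015-06-08


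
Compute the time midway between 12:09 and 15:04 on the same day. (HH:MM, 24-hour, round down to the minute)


Start time: 12:09 = 729 minutes from midnight
End time: 15:04 = 904 minutes from midnight
Sum: 729 + 904 = 1633
Midpoint: 1633 / 2 = 816 minutes
Convert: 816 / 60 = 13 hours, 36 minutes
Result: 13:36

13:36


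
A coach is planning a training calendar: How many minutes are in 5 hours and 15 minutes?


Hours: 5
Minutes: 15
Convert hours to minutes: 5 x 60 = 300
Add remaining minutes: 300 + 15 = 315

315


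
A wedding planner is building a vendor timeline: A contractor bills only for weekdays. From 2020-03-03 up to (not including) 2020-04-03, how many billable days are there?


Start: 2020-03-03 (Tuesday)
End (exclusive): 2020-04-03 (Friday)
Total calendar days: 31
Full weeks: 31 // 7 = 4 -> 20 weekdays
Remaining 3 days starting on Tuesday:
  Tue(w), Wed(w), Thu(w) -> 3 weekdays
Total business days: 20 + 3 = 23

23


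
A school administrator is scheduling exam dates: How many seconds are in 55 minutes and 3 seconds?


Minutes: 55
Extra seconds: 3
Seconds per minute: 60
Minutes to seconds: 55 x 60 = 3300
Total: 3300 + 3 = 3303

3303


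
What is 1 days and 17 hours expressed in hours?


Days: 1
Extra hours: 17
Hours per day: 24
Days to hours: 1 x 24 = 24
Total: 24 + 17 = 41

41


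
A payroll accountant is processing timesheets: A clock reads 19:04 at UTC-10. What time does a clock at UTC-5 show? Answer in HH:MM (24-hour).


Local time: 19:04 at UTC-10 (offset -10h)
Target zone: UTC-5 (offset -5h)
Difference: -5 - (-10) = 5 hours
Calculation: 19 + (5) = 24
Wraparound: (24) mod 24 = 0
Result: 00:04

00:04


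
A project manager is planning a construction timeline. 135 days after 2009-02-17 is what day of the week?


Start: 2009-02-17 (Tuesday)
Step 1 - find target date: add 135 days
  2009-02-17 + 135 days = 2009-07-02
Step 2 - day of week:
  135 mod 7 = 2
  Tuesday + 2 days -> Thursday
Result: Thursday (2009-07-02)

Thursday


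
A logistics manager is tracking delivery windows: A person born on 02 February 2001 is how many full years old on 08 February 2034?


Birth: 2001-02-02
Reference: 2034-02-08
Year difference: 2034 - 2001 = 33
Has birthday (02-02) occurred by 02-08? Yes
Age in full years: 33

33


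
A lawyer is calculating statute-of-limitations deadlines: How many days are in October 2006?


Month: October
Year: 2006
October is a 31-day month
Total: 31 days

31


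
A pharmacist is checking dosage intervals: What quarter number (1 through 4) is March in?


Month: March (month 3)
Q1: January-March (months 1-3)
Q2: April-June (months 4-6)
Q3: July-September (months 7-9)
Q4: October-December (months 10-12)
Month 3 falls in Q1

1


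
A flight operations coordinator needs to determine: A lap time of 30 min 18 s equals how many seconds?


Minutes: 30
Seconds: 18
Convert minutes to seconds: 30 x 60 = 1800
Add remaining seconds: 1800 + 18 = 1818

1818


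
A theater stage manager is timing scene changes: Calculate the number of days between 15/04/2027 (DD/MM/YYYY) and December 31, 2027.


Start: April 15, 2027
End: December 31, 2027
Days left in April: 15
May: 31
June: 30
July: 31
August: 31
... plus remaining months
Sum of remaining months: 245
Total: 15 + 245 = 260

260


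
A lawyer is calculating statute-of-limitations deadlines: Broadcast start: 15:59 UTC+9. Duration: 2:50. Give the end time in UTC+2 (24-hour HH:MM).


Start: 15:59 in UTC+9
Step 1 - add duration:
  minutes: 59 + 50 = 109 (carry 1h)
  hours: 15 + 2 + 1 = 18
  end in UTC+9: 18:49
Step 2 - convert UTC+9 -> UTC+2:
  offset difference: 2 - (9) = -7 hours
  18 + (-7) = 11 -> mod 24 = 11
Result: 11:49 in UTC+2

11:49


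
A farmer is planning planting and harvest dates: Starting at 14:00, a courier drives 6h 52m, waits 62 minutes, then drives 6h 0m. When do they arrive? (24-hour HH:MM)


Depart: 14:00
Leg 1: +412 min -> 20:52
Layover: +62 min -> 21:54
Leg 2: +360 min -> 03:54
Total travel: 834 minutes = 13h 54m
Arrival: 03:54

03:54


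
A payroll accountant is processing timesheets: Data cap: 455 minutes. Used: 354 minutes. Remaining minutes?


Total budget: 455 minutes
Time used: 354 minutes
Remaining: 455 - 354 = 101 minutes
Percent used: 77.8%
Percent remaining: 22.2%

101


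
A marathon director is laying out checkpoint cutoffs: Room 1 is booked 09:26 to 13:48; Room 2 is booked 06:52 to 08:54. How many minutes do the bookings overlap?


Interval A: [566, 828] minutes from midnight
Interval B: [412, 534] minutes from midnight
Overlap start = max(566, 412) = 566
Overlap end = min(828, 534) = 534
End <= start, so the intervals do not overlap: 0 minutes

0


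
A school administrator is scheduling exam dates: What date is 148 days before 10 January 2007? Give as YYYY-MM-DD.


Start: 2007-01-10
Subtracting 148 days
Days already passed in January: 10
After going back through January: 138 more days to subtract
December 2006: 31 days, 107 remaining
November 2006: 30 days, 77 remaining
October 2006: 31 days, 46 remaining
September 2006: 30 days, 16 remaining
Result: 2006-08-15

2006-08-15


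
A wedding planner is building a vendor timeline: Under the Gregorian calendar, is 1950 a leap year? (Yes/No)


Year: 1950
Divisible by 4? 1950 / 4 = 487.5 -> No
Not divisible by 4, so NOT a leap year

No


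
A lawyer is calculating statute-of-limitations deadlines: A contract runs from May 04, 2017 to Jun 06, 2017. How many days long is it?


Start date: 2017-05-04
End date: 2017-06-06
May 2017: +28 days
Jun 2017: +5 days
Total: 33 days

33


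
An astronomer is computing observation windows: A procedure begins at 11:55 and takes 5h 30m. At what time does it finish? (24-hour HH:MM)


Start time: 11:55
Adding: 5 hours 30 minutes
Minutes: 55 + 30 = 85
Minute overflow: 85 >= 60, so carry 1 hour, minutes = 25
Hours: 11 + 5 + 1 = 17
Result: 17:25

17:25


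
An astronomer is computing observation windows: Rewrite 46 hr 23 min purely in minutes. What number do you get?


Hours: 46
Extra minutes: 23
Minutes per hour: 60
Hours to minutes: 46 x 60 = 2760
Total: 2760 + 23 = 2783

2783


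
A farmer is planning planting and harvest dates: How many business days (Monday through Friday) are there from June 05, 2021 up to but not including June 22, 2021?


Start: 2021-06-05 (Saturday)
End (exclusive): 2021-06-22 (Tuesday)
Total calendar days: 17
Full weeks: 17 // 7 = 2 -> 10 weekdays
Remaining 3 days starting on Saturday:
  Sat(-), Sun(-), Mon(w) -> 1 weekdays
Total business days: 10 + 1 = 11

11


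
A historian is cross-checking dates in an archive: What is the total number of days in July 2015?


Month: July
Year: 2015
July is a 31-day month
Total: 31 days

31


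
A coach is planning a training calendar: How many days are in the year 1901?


Year: 1901
Check leap year rules:
Divisible by 4? No
1901 is not a leap year
Days: 365

365


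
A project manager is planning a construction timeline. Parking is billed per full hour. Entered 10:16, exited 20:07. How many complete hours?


Start: 10:16
End: 20:07
Hour difference: 20 - 10 = 10 hours
Minute difference: 7 - 16 = -9 minutes
Total minutes: 591
Complete hours: 591 / 60 = 9 (remainder 51)

9


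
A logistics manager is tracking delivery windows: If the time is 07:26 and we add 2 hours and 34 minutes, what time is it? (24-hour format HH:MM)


Start time: 07:26
Adding: 2 hours 34 minutes
Minutes: 26 + 34 = 60
Minute overflow: 60 >= 60, so carry 1 hour, minutes = 0
Hours: 7 + 2 + 1 = 10
Result: 10:00

10:00


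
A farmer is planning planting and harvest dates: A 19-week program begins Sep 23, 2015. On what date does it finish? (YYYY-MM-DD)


Start: 2015-09-23
Weeks to add: 19
Convert to days: 19 x 7 = 133 days
Add 133 days to 2015-09-23
Result: 2016-02-03

2016-02-03


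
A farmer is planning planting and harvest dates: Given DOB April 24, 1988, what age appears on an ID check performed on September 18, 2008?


Birth: 1988-04-24
Reference: 2008-09-18
Year difference: 2008 - 1988 = 20
Has birthday (04-24) occurred by 09-18? Yes
Age in full years: 20

20


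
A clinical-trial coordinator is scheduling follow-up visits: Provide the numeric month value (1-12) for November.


Calendar month order:
10. October
11. November <--
12. December
November is month number 11

11


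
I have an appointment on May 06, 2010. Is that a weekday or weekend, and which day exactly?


Date: 2010-05-06
January 1, 2010 is a Friday
Day of year: 126
Offset from Jan 1: 125 days
125 mod 7 = 6
Result: Thursday

Thursday


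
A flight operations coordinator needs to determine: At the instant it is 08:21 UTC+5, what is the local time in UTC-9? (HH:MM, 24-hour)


Local time: 08:21 at UTC+5 (offset 5h)
Target zone: UTC-9 (offset -9h)
Difference: -9 - (5) = -14 hours
Calculation: 8 + (-14) = -6
Wraparound: (-6) mod 24 = 18
Result: 18:21

18:21


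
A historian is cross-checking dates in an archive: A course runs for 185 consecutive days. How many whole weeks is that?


Total days: 185
Days per week: 7
Division: 185 / 7 = 26 remainder 3
Complete weeks: 26
Remaining days: 3

26


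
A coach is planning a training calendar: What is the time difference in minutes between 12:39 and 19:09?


Start time: 12:39 = 759 minutes from midnight
End time: 19:09 = 1149 minutes from midnight
Difference: 1149 - 759 = 390 minutes
That is 6 hours and 30 minutes

390


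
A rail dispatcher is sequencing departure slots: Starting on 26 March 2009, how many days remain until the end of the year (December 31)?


Start: March 26, 2009
End: December 31, 2009
Days left in March: 5
April: 30
May: 31
June: 30
July: 31
... plus remaining months
Sum of remaining months: 275
Total: 5 + 275 = 280

280


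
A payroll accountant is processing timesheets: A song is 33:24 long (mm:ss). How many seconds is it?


Minutes: 33
Extra seconds: 24
Seconds per minute: 60
Minutes to seconds: 33 x 60 = 1980
Total: 1980 + 24 = 2004

2004


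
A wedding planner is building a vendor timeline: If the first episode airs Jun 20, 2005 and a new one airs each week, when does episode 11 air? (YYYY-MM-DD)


First occurrence: 2005-06-20 (occurrence 1)
Each occurrence is 7 days after the previous.
Occurrence 11 is 10 weeks after the first.
10 weeks = 70 days
2005-06-20 + 70 days = 2005-08-29

2005-08-29


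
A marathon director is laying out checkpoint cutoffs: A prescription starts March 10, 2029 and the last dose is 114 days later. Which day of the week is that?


Start: 2029-03-10 (Saturday)
Step 1 - find target date: add 114 days
  2029-03-10 + 114 days = 2029-07-02
Step 2 - day of week:
  114 mod 7 = 2
  Saturday + 2 days -> Monday
Result: Monday (2029-07-02)

Monday


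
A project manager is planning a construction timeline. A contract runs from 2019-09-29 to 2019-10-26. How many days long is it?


Start date: 2019-09-29
End date: 2019-10-26
Sep 2019: +2 days
Oct 2019: +25 days
Total: 27 days

27


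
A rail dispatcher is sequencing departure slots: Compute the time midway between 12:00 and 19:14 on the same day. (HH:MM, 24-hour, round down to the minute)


Start time: 12:00 = 720 minutes from midnight
End time: 19:14 = 1154 minutes from midnight
Sum: 720 + 1154 = 1874
Midpoint: 1874 / 2 = 937 minutes
Convert: 937 / 60 = 15 hours, 37 minutes
Result: 15:37

15:37


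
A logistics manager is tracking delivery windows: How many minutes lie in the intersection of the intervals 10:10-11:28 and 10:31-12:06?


Interval A: [610, 688] minutes from midnight
Interval B: [631, 726] minutes from midnight
Overlap start = max(610, 631) = 631
Overlap end = min(688, 726) = 688
Overlap = 688 - 631 = 57 minutes

57


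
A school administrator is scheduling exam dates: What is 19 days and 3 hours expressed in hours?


Days: 19
Extra hours: 3
Hours per day: 24
Days to hours: 19 x 24 = 456
Total: 456 + 3 = 459

459


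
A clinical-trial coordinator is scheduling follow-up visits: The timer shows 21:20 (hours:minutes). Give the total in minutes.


Hours: 21
Minutes: 20
Convert hours to minutes: 21 x 60 = 1260
Add remaining minutes: 1260 + 20 = 1280

1280


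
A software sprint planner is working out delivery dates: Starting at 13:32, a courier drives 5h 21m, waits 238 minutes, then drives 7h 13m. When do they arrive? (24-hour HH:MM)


Depart: 13:32
Leg 1: +321 min -> 18:53
Layover: +238 min -> 22:51
Leg 2: +433 min -> 06:04
Total travel: 992 minutes = 16h 32m
Arrival: 06:04

06:04


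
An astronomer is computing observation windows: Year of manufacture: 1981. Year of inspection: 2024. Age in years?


Birth year: 1981
Current year: 2024
Age = current year - birth year
Age = 2024 - 1981 = 43

43


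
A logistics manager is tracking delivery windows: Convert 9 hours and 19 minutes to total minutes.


Hours: 9
Extra minutes: 19
Minutes per hour: 60
Hours to minutes: 9 x 60 = 540
Total: 540 + 19 = 559

559


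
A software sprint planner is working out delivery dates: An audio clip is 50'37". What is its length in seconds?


Minutes: 50
Seconds: 37
Convert minutes to seconds: 50 x 60 = 3000
Add remaining seconds: 3000 + 37 = 3037

3037


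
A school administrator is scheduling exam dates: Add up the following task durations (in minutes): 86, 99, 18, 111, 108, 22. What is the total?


Durations: 86, 99, 18, 111, 108, 22
Running sum: 86
+ 99 = 185
+ 18 = 203
+ 111 = 314
+ 108 = 422
+ 22 = 444
Total duration: 444 minutes
That is 7 hours and 24 minutes

444


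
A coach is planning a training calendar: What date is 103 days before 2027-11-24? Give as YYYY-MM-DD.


Start: 2027-11-24
Subtracting 103 days
Days already passed in November: 24
After going back through November: 79 more days to subtract
October 2027: 31 days, 48 remaining
September 2027: 30 days, 18 remaining
August 2027 has 31 days, need 18
Result: 2027-08-13

2027-08-13


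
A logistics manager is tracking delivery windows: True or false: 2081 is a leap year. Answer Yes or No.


Year: 2081
Divisible by 4? 2081 / 4 = 520.25 -> No
Not divisible by 4, so NOT a leap year

No


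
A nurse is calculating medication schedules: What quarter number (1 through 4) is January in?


Month: January (month 1)
Q1: January-March (months 1-3)
Q2: April-June (months 4-6)
Q3: July-September (months 7-9)
Q4: October-December (months 10-12)
Month 1 falls in Q1

1


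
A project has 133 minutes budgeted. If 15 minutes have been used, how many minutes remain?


Total budget: 133 minutes
Time used: 15 minutes
Remaining: 133 - 15 = 118 minutes
Percent used: 11.3%
Percent remaining: 88.7%

118


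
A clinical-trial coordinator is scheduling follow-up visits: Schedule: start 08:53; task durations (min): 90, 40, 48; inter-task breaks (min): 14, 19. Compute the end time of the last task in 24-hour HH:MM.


Start: 08:53 = 533 min from midnight
  after task 1 (90 min): 10:23
  after break (14 min): 10:37
  after task 2 (40 min): 11:17
  after break (19 min): 11:36
  after task 3 (48 min): 12:24
Total elapsed: 211 minutes
End time: 12:24

12:24


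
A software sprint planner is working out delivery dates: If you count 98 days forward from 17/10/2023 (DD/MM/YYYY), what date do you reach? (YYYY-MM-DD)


Start: 2023-10-17
Adding 98 days
Days remaining in October: 14
After October: 84 days still to add
November 2023: 30 days, 54 remaining
December 2023: 31 days, 23 remaining
January 2024 has 31 days, need 23
Result: 2024-01-23

2024-01-23


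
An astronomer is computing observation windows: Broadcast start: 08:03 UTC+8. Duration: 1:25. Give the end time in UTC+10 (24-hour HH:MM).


Start: 08:03 in UTC+8
Step 1 - add duration:
  minutes: 3 + 25 = 28
  hours: 8 + 1 + 0 = 9
  end in UTC+8: 09:28
Step 2 - convert UTC+8 -> UTC+10:
  offset difference: 10 - (8) = 2 hours
  9 + (2) = 11 -> mod 24 = 11
Result: 11:28 in UTC+10

11:28


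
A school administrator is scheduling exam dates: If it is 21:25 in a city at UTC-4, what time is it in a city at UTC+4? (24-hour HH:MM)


Local time: 21:25 at UTC-4 (offset -4h)
Target zone: UTC+4 (offset 4h)
Difference: 4 - (-4) = 8 hours
Calculation: 21 + (8) = 29
Wraparound: (29) mod 24 = 5
Result: 05:25

05:25


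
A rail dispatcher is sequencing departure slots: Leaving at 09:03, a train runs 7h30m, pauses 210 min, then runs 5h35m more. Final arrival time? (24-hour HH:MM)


Depart: 09:03
Leg 1: +450 min -> 16:33
Layover: +210 min -> 20:03
Leg 2: +335 min -> 01:38
Total travel: 995 minutes = 16h 35m
Arrival: 01:38

01:38


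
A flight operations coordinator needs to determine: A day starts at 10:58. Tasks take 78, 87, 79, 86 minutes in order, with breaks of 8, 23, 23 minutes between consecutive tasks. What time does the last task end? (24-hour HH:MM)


Start: 10:58 = 658 min from midnight
  after task 1 (78 min): 12:16
  after break (8 min): 12:24
  after task 2 (87 min): 13:51
  after break (23 min): 14:14
  after task 3 (79 min): 15:33
  after break (23 min): 15:56
  after task 4 (86 min): 17:22
Total elapsed: 384 minutes
End time: 17:22

17:22


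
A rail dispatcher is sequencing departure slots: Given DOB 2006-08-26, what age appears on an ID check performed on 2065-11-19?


Birth: 2006-08-26
Reference: 2065-11-19
Year difference: 2065 - 2006 = 59
Has birthday (08-26) occurred by 11-19? Yes
Age in full years: 59

59


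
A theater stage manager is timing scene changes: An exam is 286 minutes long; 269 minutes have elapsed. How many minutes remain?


Total budget: 286 minutes
Time used: 269 minutes
Remaining: 286 - 269 = 17 minutes
Percent used: 94.1%
Percent remaining: 5.9%

17


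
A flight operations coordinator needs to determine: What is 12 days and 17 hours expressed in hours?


Days: 12
Extra hours: 17
Hours per day: 24
Days to hours: 12 x 24 = 288
Total: 288 + 17 = 305

305


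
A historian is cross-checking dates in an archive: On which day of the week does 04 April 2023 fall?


Date: 2023-04-04
January 1, 2023 is a Sunday
Day of year: 94
Offset from Jan 1: 93 days
93 mod 7 = 2
Result: Tuesday

Tuesday


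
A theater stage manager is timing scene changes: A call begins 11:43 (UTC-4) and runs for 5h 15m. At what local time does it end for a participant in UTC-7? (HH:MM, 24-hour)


Start: 11:43 in UTC-4
Step 1 - add duration:
  minutes: 43 + 15 = 58
  hours: 11 + 5 + 0 = 16
  end in UTC-4: 16:58
Step 2 - convert UTC-4 -> UTC-7:
  offset difference: -7 - (-4) = -3 hours
  16 + (-3) = 13 -> mod 24 = 13
Result: 13:58 in UTC-7

13:58


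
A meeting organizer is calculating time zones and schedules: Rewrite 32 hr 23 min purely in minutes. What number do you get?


Hours: 32
Extra minutes: 23
Minutes per hour: 60
Hours to minutes: 32 x 60 = 1920
Total: 1920 + 23 = 1943

1943


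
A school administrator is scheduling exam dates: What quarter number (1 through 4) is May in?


Month: May (month 5)
Q1: January-March (months 1-3)
Q2: April-June (months 4-6)
Q3: July-September (months 7-9)
Q4: October-December (months 10-12)
Month 5 falls in Q2

2


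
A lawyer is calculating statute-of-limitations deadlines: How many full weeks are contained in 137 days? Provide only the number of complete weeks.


Total days: 137
Days per week: 7
Division: 137 / 7 = 19 remainder 4
Complete weeks: 19
Remaining days: 4

19


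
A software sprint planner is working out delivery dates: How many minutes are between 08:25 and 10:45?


Start time: 08:25 = 505 minutes from midnight
End time: 10:45 = 645 minutes from midnight
Difference: 645 - 505 = 140 minutes
That is 2 hours and 20 minutes

140


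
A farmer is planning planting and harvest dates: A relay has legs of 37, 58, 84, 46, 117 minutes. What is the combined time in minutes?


Durations: 37, 58, 84, 46, 117
Running sum: 37
+ 58 = 95
+ 84 = 179
+ 46 = 225
+ 117 = 342
Total duration: 342 minutes
That is 5 hours and 42 minutes

342


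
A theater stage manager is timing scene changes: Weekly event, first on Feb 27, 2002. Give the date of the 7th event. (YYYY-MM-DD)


First occurrence: 2002-02-27 (occurrence 1)
Each occurrence is 7 days after the previous.
Occurrence 7 is 6 weeks after the first.
6 weeks = 42 days
2002-02-27 + 42 days = 2002-04-10

2002-04-10


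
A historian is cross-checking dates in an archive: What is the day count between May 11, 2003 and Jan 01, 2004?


Start date: 2003-05-11
End date: 2004-01-01
May 2003: +21 days
Jun 2003: +30 days
Jul 2003: +31 days
... (5 more months)
Total: 235 days

235


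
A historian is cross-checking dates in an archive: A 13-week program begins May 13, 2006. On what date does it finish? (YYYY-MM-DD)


Start: 2006-05-13
Weeks to add: 13
Convert to days: 13 x 7 = 91 days
Add 91 days to 2006-05-13
Result: 2006-08-12

2006-08-12


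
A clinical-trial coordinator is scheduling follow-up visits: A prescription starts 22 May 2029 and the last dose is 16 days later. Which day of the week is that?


Start: 2029-05-22 (Tuesday)
Step 1 - find target date: add 16 days
  2029-05-22 + 16 days = 2029-06-07
Step 2 - day of week:
  16 mod 7 = 2
  Tuesday + 2 days -> Thursday
Result: Thursday (2029-06-07)

Thursday


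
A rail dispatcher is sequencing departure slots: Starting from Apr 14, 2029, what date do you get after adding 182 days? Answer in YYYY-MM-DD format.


Start: 2029-04-14
Adding 182 days
Days remaining in April: 16
After April: 166 days still to add
May 2029: 31 days, 135 remaining
June 2029: 30 days, 105 remaining
July 2029: 31 days, 74 remaining
August 2029: 31 days, 43 remaining
Result: 2029-10-13

2029-10-13


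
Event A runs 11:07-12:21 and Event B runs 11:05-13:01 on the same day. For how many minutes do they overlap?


Interval A: [667, 741] minutes from midnight
Interval B: [665, 781] minutes from midnight
Overlap start = max(667, 665) = 667
Overlap end = min(741, 781) = 741
Overlap = 741 - 667 = 74 minutes

74


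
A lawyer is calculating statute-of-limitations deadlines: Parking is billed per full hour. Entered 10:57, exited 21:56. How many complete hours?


Start: 10:57
End: 21:56
Hour difference: 21 - 10 = 11 hours
Minute difference: 56 - 57 = -1 minutes
Total minutes: 659
Complete hours: 659 / 60 = 10 (remainder 59)

10


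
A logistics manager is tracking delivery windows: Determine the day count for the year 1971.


Year: 1971
Check leap year rules:
Divisible by 4? No
1971 is not a leap year
Days: 365

365


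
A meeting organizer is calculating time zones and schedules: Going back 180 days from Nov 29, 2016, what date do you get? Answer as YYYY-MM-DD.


Start: 2016-11-29
Subtracting 180 days
Days already passed in November: 29
After going back through November: 151 more days to subtract
October 2016: 31 days, 120 remaining
September 2016: 30 days, 90 remaining
August 2016: 31 days, 59 remaining
July 2016: 31 days, 28 remaining
Result: 2016-06-02

2016-06-02


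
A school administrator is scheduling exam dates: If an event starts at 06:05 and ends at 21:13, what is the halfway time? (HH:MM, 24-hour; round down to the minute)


Start time: 06:05 = 365 minutes from midnight
End time: 21:13 = 1273 minutes from midnight
Sum: 365 + 1273 = 1638
Midpoint: 1638 / 2 = 819 minutes
Convert: 819 / 60 = 13 hours, 39 minutes
Result: 13:39

13:39


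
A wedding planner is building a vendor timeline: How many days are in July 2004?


Month: July
Year: 2004
July is a 31-day month
Total: 31 days

31


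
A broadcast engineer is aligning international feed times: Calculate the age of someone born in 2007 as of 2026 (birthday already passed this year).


Birth year: 2007
Current year: 2026
Age = current year - birth year
Age = 2026 - 2007 = 19

19


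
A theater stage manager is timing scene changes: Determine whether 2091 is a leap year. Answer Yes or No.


Year: 2091
Divisible by 4? 2091 / 4 = 522.75 -> No
Not divisible by 4, so NOT a leap year

No


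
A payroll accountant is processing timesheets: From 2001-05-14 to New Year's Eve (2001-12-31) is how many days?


Start: May 14, 2001
End: December 31, 2001
Days left in May: 17
June: 30
July: 31
August: 31
September: 30
... plus remaining months
Sum of remaining months: 214
Total: 17 + 214 = 231

231


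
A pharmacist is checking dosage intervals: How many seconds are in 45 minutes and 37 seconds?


Minutes: 45
Extra seconds: 37
Seconds per minute: 60
Minutes to seconds: 45 x 60 = 2700
Total: 2700 + 37 = 2737

2737


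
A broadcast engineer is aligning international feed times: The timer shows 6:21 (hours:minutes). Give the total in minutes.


Hours: 6
Minutes: 21
Convert hours to minutes: 6 x 60 = 360
Add remaining minutes: 360 + 21 = 381

381


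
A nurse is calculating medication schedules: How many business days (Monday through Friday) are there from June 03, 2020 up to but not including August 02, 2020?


Start: 2020-06-03 (Wednesday)
End (exclusive): 2020-08-02 (Sunday)
Total calendar days: 60
Full weeks: 60 // 7 = 8 -> 40 weekdays
Remaining 4 days starting on Wednesday:
  Wed(w), Thu(w), Fri(w), Sat(-) -> 3 weekdays
Total business days: 40 + 3 = 43

43


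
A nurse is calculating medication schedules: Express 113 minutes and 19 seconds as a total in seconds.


Minutes: 113
Seconds: 19
Convert minutes to seconds: 113 x 60 = 6780
Add remaining seconds: 6780 + 19 = 6799

6799


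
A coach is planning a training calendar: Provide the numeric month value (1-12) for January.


Calendar month order:
1. January <--
2. February
January is month number 1

1


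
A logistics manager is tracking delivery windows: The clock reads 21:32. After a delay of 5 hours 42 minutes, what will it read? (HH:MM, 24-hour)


Start time: 21:32
Adding: 5 hours 42 minutes
Minutes: 32 + 42 = 74
Minute overflow: 74 >= 60, so carry 1 hour, minutes = 14
Hours: 21 + 5 + 1 = 27
Hour wraparound: 27 mod 24 = 3
Result: 03:14

03:14


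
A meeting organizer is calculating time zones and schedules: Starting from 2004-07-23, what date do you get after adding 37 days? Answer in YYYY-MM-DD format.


Start: 2004-07-23
Adding 37 days
Days remaining in July: 8
After July: 29 days still to add
August 2004 has 31 days, need 29
Result: 2004-08-29

2004-08-29


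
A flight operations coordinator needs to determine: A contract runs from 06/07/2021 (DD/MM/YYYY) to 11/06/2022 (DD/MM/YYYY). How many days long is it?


Start date: 2021-07-06
End date: 2022-06-11
Jul 2021: +26 days
Aug 2021: +31 days
Sep 2021: +30 days
... (9 more months)
Total: 340 days

340


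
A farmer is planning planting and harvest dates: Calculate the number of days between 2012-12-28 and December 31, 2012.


Start: December 28, 2012
End: December 31, 2012
Days left in December: 3
Total: 3 days

3


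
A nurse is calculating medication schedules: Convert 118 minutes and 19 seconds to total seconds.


Minutes: 118
Extra seconds: 19
Seconds per minute: 60
Minutes to seconds: 118 x 60 = 7080
Total: 7080 + 19 = 7099

7099


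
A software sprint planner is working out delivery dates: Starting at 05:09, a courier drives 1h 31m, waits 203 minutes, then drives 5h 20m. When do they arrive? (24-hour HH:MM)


Depart: 05:09
Leg 1: +91 min -> 06:40
Layover: +203 min -> 10:03
Leg 2: +320 min -> 15:23
Total travel: 614 minutes = 10h 14m
Arrival: 15:23

15:23


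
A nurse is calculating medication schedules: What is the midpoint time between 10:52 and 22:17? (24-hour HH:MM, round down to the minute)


Start time: 10:52 = 652 minutes from midnight
End time: 22:17 = 1337 minutes from midnight
Sum: 652 + 1337 = 1989
Midpoint: 1989 / 2 = 994 minutes
Convert: 994 / 60 = 16 hours, 34 minutes
Result: 16:34

16:34


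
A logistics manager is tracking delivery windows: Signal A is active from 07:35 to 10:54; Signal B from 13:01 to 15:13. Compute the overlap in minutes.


Interval A: [455, 654] minutes from midnight
Interval B: [781, 913] minutes from midnight
Overlap start = max(455, 781) = 781
Overlap end = min(654, 913) = 654
End <= start, so the intervals do not overlap: 0 minutes

0


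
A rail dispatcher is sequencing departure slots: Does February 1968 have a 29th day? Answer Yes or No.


Year: 1968
Divisible by 4? 1968 / 4 = 492.0 -> Yes
Divisible by 100? 1968 / 100 = 19.68 -> No
Divisible by 4 but not 100, so it IS a leap year

Yes


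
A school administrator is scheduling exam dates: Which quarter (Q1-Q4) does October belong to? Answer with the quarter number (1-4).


Month: October (month 10)
Q1: January-March (months 1-3)
Q2: April-June (months 4-6)
Q3: July-September (months 7-9)
Q4: October-December (months 10-12)
Month 10 falls in Q4

4


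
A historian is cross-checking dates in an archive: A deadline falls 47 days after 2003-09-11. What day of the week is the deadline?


Start: 2003-09-11 (Thursday)
Step 1 - find target date: add 47 days
  2003-09-11 + 47 days = 2003-10-28
Step 2 - day of week:
  47 mod 7 = 5
  Thursday + 5 days -> Tuesday
Result: Tuesday (2003-10-28)

Tuesday


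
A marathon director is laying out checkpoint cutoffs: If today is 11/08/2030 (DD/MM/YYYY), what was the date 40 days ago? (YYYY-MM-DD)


Start: 2030-08-11
Subtracting 40 days
Days already passed in August: 11
After going back through August: 29 more days to subtract
July 2030 has 31 days, need 29
Result: 2030-07-02

2030-07-02


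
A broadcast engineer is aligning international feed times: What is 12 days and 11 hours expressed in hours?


Days: 12
Extra hours: 11
Hours per day: 24
Days to hours: 12 x 24 = 288
Total: 288 + 11 = 299

299


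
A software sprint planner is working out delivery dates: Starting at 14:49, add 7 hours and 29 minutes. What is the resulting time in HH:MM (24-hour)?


Start time: 14:49
Adding: 7 hours 29 minutes
Minutes: 49 + 29 = 78
Minute overflow: 78 >= 60, so carry 1 hour, minutes = 18
Hours: 14 + 7 + 1 = 22
Result: 22:18

22:18


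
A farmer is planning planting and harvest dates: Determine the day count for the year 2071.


Year: 2071
Check leap year rules:
Divisible by 4? No
2071 is not a leap year
Days: 365

365


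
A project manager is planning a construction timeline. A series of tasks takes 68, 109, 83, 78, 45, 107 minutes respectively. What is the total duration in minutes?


Durations: 68, 109, 83, 78, 45, 107
Running sum: 68
+ 109 = 177
+ 83 = 260
+ 78 = 338
+ 45 = 383
+ 107 = 490
Total duration: 490 minutes
That is 8 hours and 10 minutes

490


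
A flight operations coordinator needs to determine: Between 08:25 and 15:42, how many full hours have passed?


Start: 08:25
End: 15:42
Hour difference: 15 - 8 = 7 hours
Minute difference: 42 - 25 = 17 minutes
Total minutes: 437
Complete hours: 437 / 60 = 7 (remainder 17)

7


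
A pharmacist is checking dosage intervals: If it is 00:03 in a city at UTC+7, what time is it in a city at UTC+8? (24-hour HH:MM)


Local time: 00:03 at UTC+7 (offset 7h)
Target zone: UTC+8 (offset 8h)
Difference: 8 - (7) = 1 hours
Calculation: 0 + (1) = 1
Result: 01:03

01:03


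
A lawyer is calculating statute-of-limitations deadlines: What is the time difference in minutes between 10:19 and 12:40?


Start time: 10:19 = 619 minutes from midnight
End time: 12:40 = 760 minutes from midnight
Difference: 760 - 619 = 141 minutes
That is 2 hours and 21 minutes

141


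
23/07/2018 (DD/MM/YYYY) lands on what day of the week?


Date: 2018-07-23
January 1, 2018 is a Monday
Day of year: 204
Offset from Jan 1: 203 days
203 mod 7 = 0
Result: Monday

Monday


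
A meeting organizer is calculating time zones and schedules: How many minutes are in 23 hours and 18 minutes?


Hours: 23
Minutes: 18
Convert hours to minutes: 23 x 60 = 1380
Add remaining minutes: 1380 + 18 = 1398

1398


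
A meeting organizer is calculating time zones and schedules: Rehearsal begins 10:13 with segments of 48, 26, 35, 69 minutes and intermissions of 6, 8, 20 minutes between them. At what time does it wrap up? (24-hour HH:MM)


Start: 10:13 = 613 min from midnight
  after task 1 (48 min): 11:01
  after break (6 min): 11:07
  after task 2 (26 min): 11:33
  after break (8 min): 11:41
  after task 3 (35 min): 12:16
  after break (20 min): 12:36
  after task 4 (69 min): 13:45
Total elapsed: 212 minutes
End time: 13:45

13:45


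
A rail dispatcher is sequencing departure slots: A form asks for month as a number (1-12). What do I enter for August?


Calendar month order:
7. July
8. August <--
9. September
August is month number 8

8


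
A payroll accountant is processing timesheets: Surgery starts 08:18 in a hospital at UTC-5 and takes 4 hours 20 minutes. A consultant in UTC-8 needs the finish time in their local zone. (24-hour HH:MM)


Start: 08:18 in UTC-5
Step 1 - add duration:
  minutes: 18 + 20 = 38
  hours: 8 + 4 + 0 = 12
  end in UTC-5: 12:38
Step 2 - convert UTC-5 -> UTC-8:
  offset difference: -8 - (-5) = -3 hours
  12 + (-3) = 9 -> mod 24 = 9
Result: 09:38 in UTC-8

09:38


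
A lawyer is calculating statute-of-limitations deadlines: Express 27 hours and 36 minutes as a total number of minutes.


Hours: 27
Extra minutes: 36
Minutes per hour: 60
Hours to minutes: 27 x 60 = 1620
Total: 1620 + 36 = 1656

1656


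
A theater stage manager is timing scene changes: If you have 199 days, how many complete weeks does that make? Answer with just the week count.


Total days: 199
Days per week: 7
Division: 199 / 7 = 28 remainder 3
Complete weeks: 28
Remaining days: 3

28


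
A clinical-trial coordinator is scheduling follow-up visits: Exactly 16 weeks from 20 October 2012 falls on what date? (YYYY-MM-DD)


Start: 2012-10-20
Weeks to add: 16
Convert to days: 16 x 7 = 112 days
Add 112 days to 2012-10-20
Result: 2013-02-09

2013-02-09


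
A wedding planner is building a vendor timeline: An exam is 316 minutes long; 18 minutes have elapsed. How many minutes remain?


Total budget: 316 minutes
Time used: 18 minutes
Remaining: 316 - 18 = 298 minutes
Percent used: 5.7%
Percent remaining: 94.3%

298


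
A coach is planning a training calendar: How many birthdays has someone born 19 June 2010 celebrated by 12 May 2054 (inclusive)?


Birth: 2010-06-19
Reference: 2054-05-12
Year difference: 2054 - 2010 = 44
Has birthday (06-19) occurred by 05-12? No
Birthday not yet reached this year -> subtract 1
Age in full years: 43

43


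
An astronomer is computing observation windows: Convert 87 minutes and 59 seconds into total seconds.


Minutes: 87
Seconds: 59
Convert minutes to seconds: 87 x 60 = 5220
Add remaining seconds: 5220 + 59 = 5279

5279


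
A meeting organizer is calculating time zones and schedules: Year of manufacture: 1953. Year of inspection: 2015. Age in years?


Birth year: 1953
Current year: 2015
Age = current year - birth year
Age = 2015 - 1953 = 62

62


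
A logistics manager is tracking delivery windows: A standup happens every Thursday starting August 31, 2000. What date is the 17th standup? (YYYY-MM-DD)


First occurrence: 2000-08-31 (occurrence 1)
Each occurrence is 7 days after the previous.
Occurrence 17 is 16 weeks after the first.
16 weeks = 112 days
2000-08-31 + 112 days = 2000-12-21

2000-12-21


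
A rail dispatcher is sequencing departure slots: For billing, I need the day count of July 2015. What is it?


Month: July
Year: 2015
July is a 31-day month
Total: 31 days

31


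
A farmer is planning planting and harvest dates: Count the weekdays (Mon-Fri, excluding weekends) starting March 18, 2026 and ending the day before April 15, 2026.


Start: 2026-03-18 (Wednesday)
End (exclusive): 2026-04-15 (Wednesday)
Total calendar days: 28
Full weeks: 28 // 7 = 4 -> 20 weekdays
Remaining 0 days starting on Wednesday:
Total business days: 20 + 0 = 20

20


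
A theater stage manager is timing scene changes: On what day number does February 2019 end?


Month: February
Year: 2019
2019 is not a leap year
February has 28 days
Total: 28 days

28


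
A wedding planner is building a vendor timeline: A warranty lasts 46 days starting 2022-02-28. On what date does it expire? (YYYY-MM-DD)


Start: 2022-02-28
Adding 46 days
Days remaining in February: 0
After February: 46 days still to add
March 2022: 31 days, 15 remaining
April 2022 has 30 days, need 15
Result: 2022-04-15

2022-04-15


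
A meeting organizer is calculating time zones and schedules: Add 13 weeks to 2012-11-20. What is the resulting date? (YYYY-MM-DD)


Start: 2012-11-20
Weeks to add: 13
Convert to days: 13 x 7 = 91 days
Add 91 days to 2012-11-20
Result: 2013-02-19

2013-02-19
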